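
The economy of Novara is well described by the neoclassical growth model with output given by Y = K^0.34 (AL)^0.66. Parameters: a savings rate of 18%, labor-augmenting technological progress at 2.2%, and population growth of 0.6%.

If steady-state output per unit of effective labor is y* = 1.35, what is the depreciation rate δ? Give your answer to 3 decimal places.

In steady state, investment equals break-even investment: s·k^α = (n + g + δ)·k.
Since y* = [s/(n + g + δ)]^(α/(1−α)), we have s/(n + g + δ) = (y*)^((1−α)/α) = 1.35^1.9412 = 1.7906.
Therefore n + g + δ = s / 1.7906 = 0.18 / 1.7906 = 0.1005, so δ = 0.1005 − 0.028 = 0.0725.

δ ≈ 0.073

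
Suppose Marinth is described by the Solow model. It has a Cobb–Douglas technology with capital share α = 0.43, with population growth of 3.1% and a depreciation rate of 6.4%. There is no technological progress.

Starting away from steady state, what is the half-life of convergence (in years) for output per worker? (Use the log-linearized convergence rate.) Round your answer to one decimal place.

half-life ≈ 12.8 years

Near the steady state the convergence rate is λ = (1 − α)(n + δ).
λ = (1 − 0.43) × 0.095 = 0.57 × 0.095 = 0.05415
Half-life = ln 2 / λ = 0.6931 / 0.05415 ≈ 12.80 years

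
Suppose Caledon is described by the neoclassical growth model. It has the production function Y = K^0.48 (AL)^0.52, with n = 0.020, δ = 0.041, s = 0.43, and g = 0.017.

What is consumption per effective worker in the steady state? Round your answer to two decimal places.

c* ≈ 2.76

Steady state requires s·f(k) = (n + g + δ)·k, i.e. s·k^α = (n + g + δ)·k.
Rearranging, k^(1−α) = s / (n + g + δ).
k^0.52 = 0.43 / (0.020 + 0.017 + 0.041) = 0.43 / 0.078 = 5.5128
k* = 5.5128^(1/0.52) ≈ 26.6511
y* = (k*)^α = 26.6511^0.48 ≈ 4.8344
c* = (1 − s)·y* = (1 − 0.43) × 4.8344 ≈ 2.7556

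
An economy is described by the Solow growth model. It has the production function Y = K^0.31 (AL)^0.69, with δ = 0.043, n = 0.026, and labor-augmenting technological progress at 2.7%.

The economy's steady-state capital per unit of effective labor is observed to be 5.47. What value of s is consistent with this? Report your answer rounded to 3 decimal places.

Steady state requires s·f(k) = (n + g + δ)·k, i.e. s·k^α = (n + g + δ)·k.
So s / (n + g + δ) = (k*)^(1−α) = 5.47^0.69 = 3.2301.
Therefore s = 3.2301 × (n + g + δ) = 3.2301 × 0.096 = 0.3101.

s ≈ 0.310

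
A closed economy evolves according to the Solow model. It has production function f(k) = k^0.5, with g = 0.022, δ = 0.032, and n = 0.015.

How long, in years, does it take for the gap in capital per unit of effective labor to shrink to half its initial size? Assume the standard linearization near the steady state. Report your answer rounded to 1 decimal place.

about 20.1 years

Near the steady state the convergence rate is λ = (1 − α)(n + g + δ).
λ = (1 − 0.5) × 0.069 = 0.5 × 0.069 = 0.0345
Half-life = ln 2 / λ = 0.6931 / 0.0345 ≈ 20.09 years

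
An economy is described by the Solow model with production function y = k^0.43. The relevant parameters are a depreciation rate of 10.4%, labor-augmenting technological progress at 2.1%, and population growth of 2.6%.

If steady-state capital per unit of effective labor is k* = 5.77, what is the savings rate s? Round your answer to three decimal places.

s ≈ 0.410

Steady state requires s·f(k) = (n + g + δ)·k, i.e. s·k^α = (n + g + δ)·k.
So s / (n + g + δ) = (k*)^(1−α) = 5.77^0.57 = 2.7156.
Therefore s = 2.7156 × (n + g + δ) = 2.7156 × 0.151 = 0.4101.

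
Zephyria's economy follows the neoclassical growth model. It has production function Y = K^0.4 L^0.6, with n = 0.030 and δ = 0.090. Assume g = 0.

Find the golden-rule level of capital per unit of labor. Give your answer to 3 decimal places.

k_gold ≈ 7.438

The golden rule sets f'(k) = n + δ, i.e. α·k^(α−1) = n + δ.
So k^(1−α) = α / (n + δ) = 0.4 / 0.120 = 3.3333.
k_gold = 3.3333^(1/0.6) ≈ 7.4380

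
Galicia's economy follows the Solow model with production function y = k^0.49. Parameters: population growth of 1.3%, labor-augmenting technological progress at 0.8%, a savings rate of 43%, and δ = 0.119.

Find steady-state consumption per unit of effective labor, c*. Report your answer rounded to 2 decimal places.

Steady state requires s·f(k) = (n + g + δ)·k, i.e. s·k^α = (n + g + δ)·k.
Rearranging, k^(1−α) = s / (n + g + δ).
k^0.51 = 0.43 / (0.013 + 0.008 + 0.119) = 0.43 / 0.140 = 3.0714
k* = 3.0714^(1/0.51) ≈ 9.0274
y* = (k*)^α = 9.0274^0.49 ≈ 2.9392
c* = (1 − s)·y* = (1 − 0.43) × 2.9392 ≈ 1.6753

c* = 1.68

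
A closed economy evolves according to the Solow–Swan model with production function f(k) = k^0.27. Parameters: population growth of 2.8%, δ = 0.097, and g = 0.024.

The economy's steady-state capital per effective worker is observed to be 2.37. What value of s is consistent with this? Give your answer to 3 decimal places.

s ≈ 0.280

Steady state requires s·f(k) = (n + g + δ)·k, i.e. s·k^α = (n + g + δ)·k.
So s / (n + g + δ) = (k*)^(1−α) = 2.37^0.73 = 1.8774.
Therefore s = 1.8774 × (n + g + δ) = 1.8774 × 0.149 = 0.2797.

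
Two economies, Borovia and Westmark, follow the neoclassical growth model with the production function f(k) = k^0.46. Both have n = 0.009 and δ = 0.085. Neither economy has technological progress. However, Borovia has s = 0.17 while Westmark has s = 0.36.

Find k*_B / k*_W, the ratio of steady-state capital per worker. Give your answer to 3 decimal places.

ratio ≈ 0.249

Steady-state k* = [s/(n + δ)]^(1/(1−α)), so the ratio is [ (s_B/(n + δ)_B) / (s_W/(n + δ)_W) ]^1.8519.
s_B/(n + δ)_B = 0.17/0.094 = 1.8085; s_W/(n + δ)_W = 0.36/0.094 = 3.8298.
Ratio = (1.8085/3.8298)^1.8519 = 0.4722^1.8519 ≈ 0.2492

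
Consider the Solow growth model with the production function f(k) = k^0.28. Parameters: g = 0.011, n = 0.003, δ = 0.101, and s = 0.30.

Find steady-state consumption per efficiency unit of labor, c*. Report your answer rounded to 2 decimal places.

c* ≈ 1.02

At the steady state, Δk = 0, so s·k^α = (n + g + δ)·k.
Rearranging, k^(1−α) = s / (n + g + δ).
k^0.72 = 0.30 / (0.003 + 0.011 + 0.101) = 0.30 / 0.115 = 2.6087
k* = 2.6087^(1/0.72) ≈ 3.7876
y* = (k*)^α = 3.7876^0.28 ≈ 1.4519
c* = (1 − s)·y* = (1 − 0.30) × 1.4519 ≈ 1.0163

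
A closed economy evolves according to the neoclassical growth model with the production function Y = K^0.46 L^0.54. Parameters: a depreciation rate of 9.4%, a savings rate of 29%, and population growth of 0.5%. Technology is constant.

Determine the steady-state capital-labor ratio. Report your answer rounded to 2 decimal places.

k* = 7.32

At the steady state, Δk = 0, so s·k^α = (n + δ)·k.
Dividing both sides by k: k^(1−α) = s / (n + δ).
k^0.54 = 0.29 / (0.005 + 0.094) = 0.29 / 0.099 = 2.9293
k* = 2.9293^(1/0.54) ≈ 7.3177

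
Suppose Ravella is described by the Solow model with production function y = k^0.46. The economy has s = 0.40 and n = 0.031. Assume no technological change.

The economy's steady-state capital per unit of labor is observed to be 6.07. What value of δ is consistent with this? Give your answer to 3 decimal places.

Steady state requires s·f(k) = (n + δ)·k, i.e. s·k^α = (n + δ)·k.
So s / (n + δ) = (k*)^(1−α) = 6.07^0.54 = 2.6480.
Therefore n + δ = s / 2.6480 = 0.40 / 2.6480 = 0.1511, so δ = 0.1511 − 0.031 = 0.1201.

δ ≈ 0.120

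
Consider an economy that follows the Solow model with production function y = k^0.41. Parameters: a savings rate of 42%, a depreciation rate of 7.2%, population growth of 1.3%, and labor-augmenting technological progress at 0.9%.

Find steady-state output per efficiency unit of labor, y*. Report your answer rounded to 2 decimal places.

In steady state, investment equals break-even investment: s·k^α = (n + g + δ)·k.
Rearranging, k^(1−α) = s / (n + g + δ).
k^0.59 = 0.42 / (0.013 + 0.009 + 0.072) = 0.42 / 0.094 = 4.4681
k* = 4.4681^(1/0.59) ≈ 12.6445
y* = (k*)^α = 12.6445^0.41 ≈ 2.8300

y* ≈ 2.83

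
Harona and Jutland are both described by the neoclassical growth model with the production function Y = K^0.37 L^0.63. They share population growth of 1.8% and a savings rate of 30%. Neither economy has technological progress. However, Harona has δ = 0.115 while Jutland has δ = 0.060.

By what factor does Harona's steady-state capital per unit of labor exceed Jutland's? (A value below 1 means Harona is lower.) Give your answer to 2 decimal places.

ratio ≈ 0.43

Steady-state k* = [s/(n + δ)]^(1/(1−α)), so the ratio is [ (s_H/(n + δ)_H) / (s_J/(n + δ)_J) ]^1.5873.
s_H/(n + δ)_H = 0.30/0.133 = 2.2556; s_J/(n + δ)_J = 0.30/0.078 = 3.8462.
Ratio = (2.2556/3.8462)^1.5873 = 0.5864^1.5873 ≈ 0.4286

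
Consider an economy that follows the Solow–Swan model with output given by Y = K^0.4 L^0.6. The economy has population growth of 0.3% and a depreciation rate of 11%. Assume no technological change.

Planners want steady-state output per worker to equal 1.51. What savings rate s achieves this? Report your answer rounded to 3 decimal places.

Steady state requires s·f(k) = (n + δ)·k, i.e. s·k^α = (n + δ)·k.
Since y* = [s/(n + δ)]^(α/(1−α)), we have s/(n + δ) = (y*)^((1−α)/α) = 1.51^1.5 = 1.8555.
Therefore s = 1.8555 × (n + δ) = 1.8555 × 0.113 = 0.2097.

s ≈ 0.210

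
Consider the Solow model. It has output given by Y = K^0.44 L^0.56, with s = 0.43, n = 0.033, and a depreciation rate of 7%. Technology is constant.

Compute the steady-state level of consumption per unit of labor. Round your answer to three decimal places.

c* ≈ 1.752

In steady state, investment equals break-even investment: s·k^α = (n + δ)·k.
Rearranging, k^(1−α) = s / (n + δ).
k^0.56 = 0.43 / (0.033 + 0.070) = 0.43 / 0.103 = 4.1748
k* = 4.1748^(1/0.56) ≈ 12.8315
y* = (k*)^α = 12.8315^0.44 ≈ 3.0736
c* = (1 − s)·y* = (1 − 0.43) × 3.0736 ≈ 1.7520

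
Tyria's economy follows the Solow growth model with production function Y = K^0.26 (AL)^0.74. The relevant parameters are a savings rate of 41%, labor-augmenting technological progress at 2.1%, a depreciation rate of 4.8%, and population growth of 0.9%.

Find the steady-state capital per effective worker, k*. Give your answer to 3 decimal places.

k* ≈ 9.417

At the steady state, Δk = 0, so s·k^α = (n + g + δ)·k.
Rearranging, k^(1−α) = s / (n + g + δ).
k^0.74 = 0.41 / (0.009 + 0.021 + 0.048) = 0.41 / 0.078 = 5.2564
k* = 5.2564^(1/0.74) ≈ 9.4168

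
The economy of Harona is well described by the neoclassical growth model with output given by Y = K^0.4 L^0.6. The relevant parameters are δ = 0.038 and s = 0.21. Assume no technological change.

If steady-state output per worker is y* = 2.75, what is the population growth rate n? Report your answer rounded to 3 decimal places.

n ≈ 0.008

In steady state, investment equals break-even investment: s·k^α = (n + δ)·k.
Since y* = [s/(n + δ)]^(α/(1−α)), we have s/(n + δ) = (y*)^((1−α)/α) = 2.75^1.5 = 4.5604.
Therefore n + δ = s / 4.5604 = 0.21 / 4.5604 = 0.0460, so n = 0.0460 − 0.038 = 0.0080.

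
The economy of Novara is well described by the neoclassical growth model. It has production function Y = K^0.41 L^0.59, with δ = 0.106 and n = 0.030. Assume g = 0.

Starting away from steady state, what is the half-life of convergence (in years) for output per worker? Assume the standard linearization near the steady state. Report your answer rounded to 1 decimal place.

about 8.6 years

Near the steady state the convergence rate is λ = (1 − α)(n + δ).
λ = (1 − 0.41) × 0.136 = 0.59 × 0.136 = 0.08024
Half-life = ln 2 / λ = 0.6931 / 0.08024 ≈ 8.64 years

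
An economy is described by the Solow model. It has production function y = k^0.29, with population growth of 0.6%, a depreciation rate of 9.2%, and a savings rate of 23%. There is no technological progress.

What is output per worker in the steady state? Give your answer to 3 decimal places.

y* = 1.417

Steady state requires s·f(k) = (n + δ)·k, i.e. s·k^α = (n + δ)·k.
Dividing both sides by k: k^(1−α) = s / (n + δ).
k^0.71 = 0.23 / (0.006 + 0.092) = 0.23 / 0.098 = 2.3469
k* = 2.3469^(1/0.71) ≈ 3.3252
y* = (k*)^α = 3.3252^0.29 ≈ 1.4169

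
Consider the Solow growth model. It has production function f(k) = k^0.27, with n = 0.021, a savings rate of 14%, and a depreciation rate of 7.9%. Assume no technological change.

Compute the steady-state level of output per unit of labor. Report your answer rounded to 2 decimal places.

Steady state requires s·f(k) = (n + δ)·k, i.e. s·k^α = (n + δ)·k.
Rearranging, k^(1−α) = s / (n + δ).
k^0.73 = 0.14 / (0.021 + 0.079) = 0.14 / 0.100 = 1.4000
k* = 1.4000^(1/0.73) ≈ 1.5855
y* = (k*)^α = 1.5855^0.27 ≈ 1.1325

y* ≈ 1.13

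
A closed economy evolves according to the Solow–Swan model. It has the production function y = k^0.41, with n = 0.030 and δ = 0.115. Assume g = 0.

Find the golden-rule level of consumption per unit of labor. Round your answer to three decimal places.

At the golden rule, f'(k) = n + δ, so α·k^(α−1) = n + δ and k_gold = (α/(n + δ))^(1/(1−α)).
k_gold = (0.41/0.145)^(1/0.59) = 2.8276^1.6949 ≈ 5.8225
c_gold = f(k_gold) − (n + δ)·k_gold = 2.0592 − 0.145×5.8225 ≈ 1.2149

c_gold ≈ 1.215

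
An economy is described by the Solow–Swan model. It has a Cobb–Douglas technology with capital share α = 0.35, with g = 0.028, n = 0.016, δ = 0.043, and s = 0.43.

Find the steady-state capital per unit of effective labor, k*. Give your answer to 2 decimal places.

In steady state, investment equals break-even investment: s·k^α = (n + g + δ)·k.
Rearranging, k^(1−α) = s / (n + g + δ).
k^0.65 = 0.43 / (0.016 + 0.028 + 0.043) = 0.43 / 0.087 = 4.9425
k* = 4.9425^(1/0.65) ≈ 11.6845

k* ≈ 11.68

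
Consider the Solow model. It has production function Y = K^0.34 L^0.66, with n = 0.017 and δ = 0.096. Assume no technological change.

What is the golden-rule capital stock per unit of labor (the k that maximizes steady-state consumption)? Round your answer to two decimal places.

k_gold ≈ 5.31

The golden rule sets f'(k) = n + δ, i.e. α·k^(α−1) = n + δ.
So k^(1−α) = α / (n + δ) = 0.34 / 0.113 = 3.0088.
k_gold = 3.0088^(1/0.66) ≈ 5.3069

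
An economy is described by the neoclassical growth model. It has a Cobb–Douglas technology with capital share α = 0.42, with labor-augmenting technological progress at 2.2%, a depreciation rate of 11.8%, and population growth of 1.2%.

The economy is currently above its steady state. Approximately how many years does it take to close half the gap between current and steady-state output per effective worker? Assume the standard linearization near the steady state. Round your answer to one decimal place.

Near the steady state the convergence rate is λ = (1 − α)(n + g + δ).
λ = (1 − 0.42) × 0.152 = 0.58 × 0.152 = 0.08816
Half-life = ln 2 / λ = 0.6931 / 0.08816 ≈ 7.86 years

about 7.9 years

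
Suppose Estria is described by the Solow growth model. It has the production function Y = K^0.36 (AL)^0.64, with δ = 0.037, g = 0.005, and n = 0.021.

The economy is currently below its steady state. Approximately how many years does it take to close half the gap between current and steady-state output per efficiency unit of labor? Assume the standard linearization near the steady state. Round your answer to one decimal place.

about 17.2 years

Near the steady state the convergence rate is λ = (1 − α)(n + g + δ).
λ = (1 − 0.36) × 0.063 = 0.64 × 0.063 = 0.04032
Half-life = ln 2 / λ = 0.6931 / 0.04032 ≈ 17.19 years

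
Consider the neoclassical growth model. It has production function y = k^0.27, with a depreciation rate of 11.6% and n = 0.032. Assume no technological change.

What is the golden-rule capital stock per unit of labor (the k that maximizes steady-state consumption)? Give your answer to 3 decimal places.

k_gold ≈ 2.279

The golden rule sets f'(k) = n + δ, i.e. α·k^(α−1) = n + δ.
So k^(1−α) = α / (n + δ) = 0.27 / 0.148 = 1.8243.
k_gold = 1.8243^(1/0.73) ≈ 2.2786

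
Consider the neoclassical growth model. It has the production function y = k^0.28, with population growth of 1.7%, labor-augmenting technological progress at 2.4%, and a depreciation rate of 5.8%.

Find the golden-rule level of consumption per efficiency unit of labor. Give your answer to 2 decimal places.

At the golden rule, f'(k) = n + g + δ, so α·k^(α−1) = n + g + δ and k_gold = (α/(n + g + δ))^(1/(1−α)).
k_gold = (0.28/0.099)^(1/0.72) = 2.8283^1.3889 ≈ 4.2376
c_gold = f(k_gold) − (n + g + δ)·k_gold = 1.4983 − 0.099×4.2376 ≈ 1.0788

c_gold ≈ 1.08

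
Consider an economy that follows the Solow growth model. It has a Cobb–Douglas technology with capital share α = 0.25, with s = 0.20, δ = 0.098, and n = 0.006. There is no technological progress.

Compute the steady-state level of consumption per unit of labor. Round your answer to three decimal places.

Steady state requires s·f(k) = (n + δ)·k, i.e. s·k^α = (n + δ)·k.
Rearranging, k^(1−α) = s / (n + δ).
k^0.75 = 0.20 / (0.006 + 0.098) = 0.20 / 0.104 = 1.9231
k* = 1.9231^(1/0.75) ≈ 2.3915
y* = (k*)^α = 2.3915^0.25 ≈ 1.2436
c* = (1 − s)·y* = (1 − 0.20) × 1.2436 ≈ 0.9949

c* ≈ 0.995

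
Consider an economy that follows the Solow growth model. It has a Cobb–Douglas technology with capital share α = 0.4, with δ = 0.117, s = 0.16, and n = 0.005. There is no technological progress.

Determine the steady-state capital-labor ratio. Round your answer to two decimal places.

In steady state, investment equals break-even investment: s·k^α = (n + δ)·k.
Dividing both sides by k: k^(1−α) = s / (n + δ).
k^0.6 = 0.16 / (0.005 + 0.117) = 0.16 / 0.122 = 1.3115
k* = 1.3115^(1/0.6) ≈ 1.5714

k* ≈ 1.57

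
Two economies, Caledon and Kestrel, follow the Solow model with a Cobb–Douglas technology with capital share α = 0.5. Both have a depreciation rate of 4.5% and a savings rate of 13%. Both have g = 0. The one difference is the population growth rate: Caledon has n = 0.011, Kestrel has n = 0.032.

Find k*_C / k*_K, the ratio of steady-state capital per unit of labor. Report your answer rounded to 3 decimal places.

Steady-state k* = [s/(n + δ)]^(1/(1−α)), so the ratio is [ (s_C/(n + δ)_C) / (s_K/(n + δ)_K) ]^2.
s_C/(n + δ)_C = 0.13/0.056 = 2.3214; s_K/(n + δ)_K = 0.13/0.077 = 1.6883.
Ratio = (2.3214/1.6883)^2 = 1.3750^2 ≈ 1.8906

k*_C / k*_K ≈ 1.891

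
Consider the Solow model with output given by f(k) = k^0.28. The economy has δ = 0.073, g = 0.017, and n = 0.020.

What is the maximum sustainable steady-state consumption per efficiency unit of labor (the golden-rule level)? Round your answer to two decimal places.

At the golden rule, f'(k) = n + g + δ, so α·k^(α−1) = n + g + δ and k_gold = (α/(n + g + δ))^(1/(1−α)).
k_gold = (0.28/0.110)^(1/0.72) = 2.5455^1.3889 ≈ 3.6608
c_gold = f(k_gold) − (n + g + δ)·k_gold = 1.4381 − 0.110×3.6608 ≈ 1.0354

c_gold ≈ 1.04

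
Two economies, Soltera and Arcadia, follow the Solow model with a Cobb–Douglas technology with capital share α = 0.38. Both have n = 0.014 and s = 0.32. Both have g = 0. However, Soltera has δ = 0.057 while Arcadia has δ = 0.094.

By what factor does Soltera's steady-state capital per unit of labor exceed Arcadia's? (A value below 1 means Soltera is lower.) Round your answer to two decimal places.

Steady-state k* = [s/(n + δ)]^(1/(1−α)), so the ratio is [ (s_S/(n + δ)_S) / (s_A/(n + δ)_A) ]^1.6129.
s_S/(n + δ)_S = 0.32/0.071 = 4.5070; s_A/(n + δ)_A = 0.32/0.108 = 2.9630.
Ratio = (4.5070/2.9630)^1.6129 = 1.5211^1.6129 ≈ 1.9670

k*_S / k*_A ≈ 1.97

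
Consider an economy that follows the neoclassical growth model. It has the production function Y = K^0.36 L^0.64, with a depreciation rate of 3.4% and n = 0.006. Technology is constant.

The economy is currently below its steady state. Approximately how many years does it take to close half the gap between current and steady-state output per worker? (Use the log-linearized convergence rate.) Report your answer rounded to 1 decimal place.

Near the steady state the convergence rate is λ = (1 − α)(n + δ).
λ = (1 − 0.36) × 0.040 = 0.64 × 0.040 = 0.0256
Half-life = ln 2 / λ = 0.6931 / 0.0256 ≈ 27.07 years

about 27.1 years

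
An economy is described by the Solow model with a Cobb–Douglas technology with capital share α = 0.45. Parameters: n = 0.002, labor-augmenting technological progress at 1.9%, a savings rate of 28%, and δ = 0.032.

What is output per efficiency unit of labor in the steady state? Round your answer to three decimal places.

y* = 3.903

At the steady state, Δk = 0, so s·k^α = (n + g + δ)·k.
Dividing both sides by k: k^(1−α) = s / (n + g + δ).
k^0.55 = 0.28 / (0.002 + 0.019 + 0.032) = 0.28 / 0.053 = 5.2830
k* = 5.2830^(1/0.55) ≈ 20.6219
y* = (k*)^α = 20.6219^0.45 ≈ 3.9034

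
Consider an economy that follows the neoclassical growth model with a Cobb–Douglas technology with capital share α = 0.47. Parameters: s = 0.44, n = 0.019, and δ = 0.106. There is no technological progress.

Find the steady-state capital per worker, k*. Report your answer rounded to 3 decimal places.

At the steady state, Δk = 0, so s·k^α = (n + δ)·k.
Dividing both sides by k: k^(1−α) = s / (n + δ).
k^0.53 = 0.44 / (0.019 + 0.106) = 0.44 / 0.125 = 3.5200
k* = 3.5200^(1/0.53) ≈ 10.7452

k* ≈ 10.745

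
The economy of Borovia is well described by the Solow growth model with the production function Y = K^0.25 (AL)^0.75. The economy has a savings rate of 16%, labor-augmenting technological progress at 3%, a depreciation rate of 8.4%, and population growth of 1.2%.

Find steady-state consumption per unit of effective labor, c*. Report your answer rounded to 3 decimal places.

Steady state requires s·f(k) = (n + g + δ)·k, i.e. s·k^α = (n + g + δ)·k.
Rearranging, k^(1−α) = s / (n + g + δ).
k^0.75 = 0.16 / (0.012 + 0.030 + 0.084) = 0.16 / 0.126 = 1.2698
k* = 1.2698^(1/0.75) ≈ 1.3750
y* = (k*)^α = 1.3750^0.25 ≈ 1.0829
c* = (1 − s)·y* = (1 − 0.16) × 1.0829 ≈ 0.9096

c* = 0.910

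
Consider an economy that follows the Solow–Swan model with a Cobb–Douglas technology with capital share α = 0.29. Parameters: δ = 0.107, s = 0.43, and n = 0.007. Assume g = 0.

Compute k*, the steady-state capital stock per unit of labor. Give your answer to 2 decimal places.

At the steady state, Δk = 0, so s·k^α = (n + δ)·k.
Dividing both sides by k: k^(1−α) = s / (n + δ).
k^0.71 = 0.43 / (0.007 + 0.107) = 0.43 / 0.114 = 3.7719
k* = 3.7719^(1/0.71) ≈ 6.4872

k* = 6.49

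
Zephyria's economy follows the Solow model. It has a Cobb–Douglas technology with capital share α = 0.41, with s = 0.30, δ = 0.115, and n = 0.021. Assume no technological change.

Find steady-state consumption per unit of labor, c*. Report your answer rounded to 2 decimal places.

At the steady state, Δk = 0, so s·k^α = (n + δ)·k.
Rearranging, k^(1−α) = s / (n + δ).
k^0.59 = 0.30 / (0.021 + 0.115) = 0.30 / 0.136 = 2.2059
k* = 2.2059^(1/0.59) ≈ 3.8225
y* = (k*)^α = 3.8225^0.41 ≈ 1.7329
c* = (1 − s)·y* = (1 − 0.30) × 1.7329 ≈ 1.2130

c* ≈ 1.21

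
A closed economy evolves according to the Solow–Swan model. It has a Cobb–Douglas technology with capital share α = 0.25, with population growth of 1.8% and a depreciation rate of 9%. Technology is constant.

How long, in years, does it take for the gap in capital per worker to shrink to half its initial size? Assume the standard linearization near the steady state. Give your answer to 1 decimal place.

Near the steady state the convergence rate is λ = (1 − α)(n + δ).
λ = (1 − 0.25) × 0.108 = 0.75 × 0.108 = 0.0810
Half-life = ln 2 / λ = 0.6931 / 0.0810 ≈ 8.56 years

about 8.6 years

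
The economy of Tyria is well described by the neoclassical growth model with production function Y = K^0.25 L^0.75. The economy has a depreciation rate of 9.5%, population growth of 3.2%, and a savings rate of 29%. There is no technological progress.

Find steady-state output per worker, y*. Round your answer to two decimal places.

In steady state, investment equals break-even investment: s·k^α = (n + δ)·k.
Rearranging, k^(1−α) = s / (n + δ).
k^0.75 = 0.29 / (0.032 + 0.095) = 0.29 / 0.127 = 2.2835
k* = 2.2835^(1/0.75) ≈ 3.0070
y* = (k*)^α = 3.0070^0.25 ≈ 1.3168

y* = 1.32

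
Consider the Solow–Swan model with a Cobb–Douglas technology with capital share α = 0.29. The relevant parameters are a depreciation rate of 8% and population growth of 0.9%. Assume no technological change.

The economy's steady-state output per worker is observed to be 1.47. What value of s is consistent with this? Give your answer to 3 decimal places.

Steady state requires s·f(k) = (n + δ)·k, i.e. s·k^α = (n + δ)·k.
Since y* = [s/(n + δ)]^(α/(1−α)), we have s/(n + δ) = (y*)^((1−α)/α) = 1.47^2.4483 = 2.5683.
Therefore s = 2.5683 × (n + δ) = 2.5683 × 0.089 = 0.2286.

s ≈ 0.229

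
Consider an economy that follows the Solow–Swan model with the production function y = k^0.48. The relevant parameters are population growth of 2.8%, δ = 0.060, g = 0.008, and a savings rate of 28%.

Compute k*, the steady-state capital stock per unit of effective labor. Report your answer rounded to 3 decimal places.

k* = 7.835

At the steady state, Δk = 0, so s·k^α = (n + g + δ)·k.
Rearranging, k^(1−α) = s / (n + g + δ).
k^0.52 = 0.28 / (0.028 + 0.008 + 0.060) = 0.28 / 0.096 = 2.9167
k* = 2.9167^(1/0.52) ≈ 7.8347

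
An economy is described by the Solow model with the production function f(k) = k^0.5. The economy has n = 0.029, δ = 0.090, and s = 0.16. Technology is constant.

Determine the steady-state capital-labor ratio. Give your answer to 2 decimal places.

k* ≈ 1.81

In steady state, investment equals break-even investment: s·k^α = (n + δ)·k.
Rearranging, k^(1−α) = s / (n + δ).
k^0.5 = 0.16 / (0.029 + 0.090) = 0.16 / 0.119 = 1.3445
k* = 1.3445^(1/0.5) ≈ 1.8077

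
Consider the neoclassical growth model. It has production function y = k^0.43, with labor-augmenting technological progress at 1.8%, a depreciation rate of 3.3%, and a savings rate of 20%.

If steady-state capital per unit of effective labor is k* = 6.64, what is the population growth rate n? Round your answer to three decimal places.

In steady state, investment equals break-even investment: s·k^α = (n + g + δ)·k.
So s / (n + g + δ) = (k*)^(1−α) = 6.64^0.57 = 2.9420.
Therefore n + g + δ = s / 2.9420 = 0.20 / 2.9420 = 0.0680, so n = 0.0680 − 0.051 = 0.0170.

n ≈ 0.017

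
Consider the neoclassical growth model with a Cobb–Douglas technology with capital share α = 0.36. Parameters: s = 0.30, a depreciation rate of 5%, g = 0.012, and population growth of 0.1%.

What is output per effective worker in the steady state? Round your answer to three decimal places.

y* = 2.406

At the steady state, Δk = 0, so s·k^α = (n + g + δ)·k.
Dividing both sides by k: k^(1−α) = s / (n + g + δ).
k^0.64 = 0.30 / (0.001 + 0.012 + 0.050) = 0.30 / 0.063 = 4.7619
k* = 4.7619^(1/0.64) ≈ 11.4560
y* = (k*)^α = 11.4560^0.36 ≈ 2.4058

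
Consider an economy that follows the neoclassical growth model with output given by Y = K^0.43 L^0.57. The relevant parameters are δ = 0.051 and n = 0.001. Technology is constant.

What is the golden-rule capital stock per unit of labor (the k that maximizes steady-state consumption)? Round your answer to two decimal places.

k_gold ≈ 40.70

The golden rule sets f'(k) = n + δ, i.e. α·k^(α−1) = n + δ.
So k^(1−α) = α / (n + δ) = 0.43 / 0.052 = 8.2692.
k_gold = 8.2692^(1/0.57) ≈ 40.6991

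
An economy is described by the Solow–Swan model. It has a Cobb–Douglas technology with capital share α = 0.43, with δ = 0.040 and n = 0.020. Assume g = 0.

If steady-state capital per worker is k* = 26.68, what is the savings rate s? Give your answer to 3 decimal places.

s ≈ 0.390

Steady state requires s·f(k) = (n + δ)·k, i.e. s·k^α = (n + δ)·k.
So s / (n + δ) = (k*)^(1−α) = 26.68^0.57 = 6.5002.
Therefore s = 6.5002 × (n + δ) = 6.5002 × 0.060 = 0.3900.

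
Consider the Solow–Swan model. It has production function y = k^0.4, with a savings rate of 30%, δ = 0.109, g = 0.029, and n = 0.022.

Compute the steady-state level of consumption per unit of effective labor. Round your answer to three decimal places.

c* = 1.064

Steady state requires s·f(k) = (n + g + δ)·k, i.e. s·k^α = (n + g + δ)·k.
Dividing both sides by k: k^(1−α) = s / (n + g + δ).
k^0.6 = 0.30 / (0.022 + 0.029 + 0.109) = 0.30 / 0.160 = 1.8750
k* = 1.8750^(1/0.6) ≈ 2.8510
y* = (k*)^α = 2.8510^0.4 ≈ 1.5205
c* = (1 − s)·y* = (1 − 0.30) × 1.5205 ≈ 1.0644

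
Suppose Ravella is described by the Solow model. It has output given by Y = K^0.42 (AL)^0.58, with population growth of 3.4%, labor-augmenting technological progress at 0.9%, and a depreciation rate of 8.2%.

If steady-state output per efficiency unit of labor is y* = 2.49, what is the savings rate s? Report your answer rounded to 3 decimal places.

At the steady state, Δk = 0, so s·k^α = (n + g + δ)·k.
Since y* = [s/(n + g + δ)]^(α/(1−α)), we have s/(n + g + δ) = (y*)^((1−α)/α) = 2.49^1.381 = 3.5249.
Therefore s = 3.5249 × (n + g + δ) = 3.5249 × 0.125 = 0.4406.

s ≈ 0.441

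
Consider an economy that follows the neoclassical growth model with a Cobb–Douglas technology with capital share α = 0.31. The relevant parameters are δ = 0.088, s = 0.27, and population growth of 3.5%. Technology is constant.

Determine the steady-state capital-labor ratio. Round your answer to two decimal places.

k* ≈ 3.13

Steady state requires s·f(k) = (n + δ)·k, i.e. s·k^α = (n + δ)·k.
Rearranging, k^(1−α) = s / (n + δ).
k^0.69 = 0.27 / (0.035 + 0.088) = 0.27 / 0.123 = 2.1951
k* = 2.1951^(1/0.69) ≈ 3.1251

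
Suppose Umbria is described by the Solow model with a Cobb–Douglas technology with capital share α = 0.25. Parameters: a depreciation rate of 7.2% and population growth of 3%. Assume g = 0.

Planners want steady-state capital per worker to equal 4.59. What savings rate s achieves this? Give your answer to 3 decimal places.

s ≈ 0.320

Steady state requires s·f(k) = (n + δ)·k, i.e. s·k^α = (n + δ)·k.
So s / (n + δ) = (k*)^(1−α) = 4.59^0.75 = 3.1359.
Therefore s = 3.1359 × (n + δ) = 3.1359 × 0.102 = 0.3199.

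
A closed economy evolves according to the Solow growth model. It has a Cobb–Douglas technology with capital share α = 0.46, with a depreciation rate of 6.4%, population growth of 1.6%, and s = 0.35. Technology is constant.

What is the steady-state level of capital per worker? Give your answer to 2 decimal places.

In steady state, investment equals break-even investment: s·k^α = (n + δ)·k.
Rearranging, k^(1−α) = s / (n + δ).
k^0.54 = 0.35 / (0.016 + 0.064) = 0.35 / 0.080 = 4.3750
k* = 4.3750^(1/0.54) ≈ 15.3814

k* = 15.38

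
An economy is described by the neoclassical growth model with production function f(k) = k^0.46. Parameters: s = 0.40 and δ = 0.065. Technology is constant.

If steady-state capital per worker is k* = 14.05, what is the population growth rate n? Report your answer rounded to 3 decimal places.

n ≈ 0.031

Steady state requires s·f(k) = (n + δ)·k, i.e. s·k^α = (n + δ)·k.
So s / (n + δ) = (k*)^(1−α) = 14.05^0.54 = 4.1662.
Therefore n + δ = s / 4.1662 = 0.40 / 4.1662 = 0.0960, so n = 0.0960 − 0.065 = 0.0310.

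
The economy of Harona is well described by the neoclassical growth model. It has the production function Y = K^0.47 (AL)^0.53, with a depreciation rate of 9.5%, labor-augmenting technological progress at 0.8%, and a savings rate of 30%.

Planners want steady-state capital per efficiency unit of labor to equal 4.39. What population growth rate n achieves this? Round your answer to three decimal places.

In steady state, investment equals break-even investment: s·k^α = (n + g + δ)·k.
So s / (n + g + δ) = (k*)^(1−α) = 4.39^0.53 = 2.1903.
Therefore n + g + δ = s / 2.1903 = 0.30 / 2.1903 = 0.1370, so n = 0.1370 − 0.103 = 0.0340.

n ≈ 0.034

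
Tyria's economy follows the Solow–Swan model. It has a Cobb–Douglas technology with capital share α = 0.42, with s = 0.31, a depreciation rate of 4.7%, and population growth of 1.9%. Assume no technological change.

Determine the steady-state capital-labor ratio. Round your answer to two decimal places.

k* = 14.40

In steady state, investment equals break-even investment: s·k^α = (n + δ)·k.
Rearranging, k^(1−α) = s / (n + δ).
k^0.58 = 0.31 / (0.019 + 0.047) = 0.31 / 0.066 = 4.6970
k* = 4.6970^(1/0.58) ≈ 14.3983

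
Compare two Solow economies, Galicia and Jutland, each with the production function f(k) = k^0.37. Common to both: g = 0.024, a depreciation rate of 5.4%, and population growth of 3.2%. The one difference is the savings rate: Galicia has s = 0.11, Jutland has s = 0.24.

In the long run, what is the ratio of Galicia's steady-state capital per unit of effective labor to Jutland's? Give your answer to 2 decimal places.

k*_G / k*_J ≈ 0.29

Steady-state k* = [s/(n + g + δ)]^(1/(1−α)), so the ratio is [ (s_G/(n + g + δ)_G) / (s_J/(n + g + δ)_J) ]^1.5873.
s_G/(n + g + δ)_G = 0.11/0.110 = 1.0000; s_J/(n + g + δ)_J = 0.24/0.110 = 2.1818.
Ratio = (1.0000/2.1818)^1.5873 = 0.4583^1.5873 ≈ 0.2898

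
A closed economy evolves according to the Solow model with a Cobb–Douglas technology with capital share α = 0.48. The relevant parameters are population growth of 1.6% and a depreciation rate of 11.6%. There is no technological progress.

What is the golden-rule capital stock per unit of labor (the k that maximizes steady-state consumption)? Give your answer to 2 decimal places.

k_gold ≈ 11.97

The golden rule sets f'(k) = n + δ, i.e. α·k^(α−1) = n + δ.
So k^(1−α) = α / (n + δ) = 0.48 / 0.132 = 3.6364.
k_gold = 3.6364^(1/0.52) ≈ 11.9733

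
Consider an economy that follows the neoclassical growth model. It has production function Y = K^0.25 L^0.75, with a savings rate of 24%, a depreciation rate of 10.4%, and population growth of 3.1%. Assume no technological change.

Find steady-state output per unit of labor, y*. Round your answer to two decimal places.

At the steady state, Δk = 0, so s·k^α = (n + δ)·k.
Rearranging, k^(1−α) = s / (n + δ).
k^0.75 = 0.24 / (0.031 + 0.104) = 0.24 / 0.135 = 1.7778
k* = 1.7778^(1/0.75) ≈ 2.1537
y* = (k*)^α = 2.1537^0.25 ≈ 1.2114

y* = 1.21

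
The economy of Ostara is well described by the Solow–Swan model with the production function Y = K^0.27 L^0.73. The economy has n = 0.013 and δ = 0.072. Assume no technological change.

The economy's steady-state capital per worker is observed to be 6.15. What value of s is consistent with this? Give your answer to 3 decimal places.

s ≈ 0.320

Steady state requires s·f(k) = (n + δ)·k, i.e. s·k^α = (n + δ)·k.
So s / (n + δ) = (k*)^(1−α) = 6.15^0.73 = 3.7660.
Therefore s = 3.7660 × (n + δ) = 3.7660 × 0.085 = 0.3201.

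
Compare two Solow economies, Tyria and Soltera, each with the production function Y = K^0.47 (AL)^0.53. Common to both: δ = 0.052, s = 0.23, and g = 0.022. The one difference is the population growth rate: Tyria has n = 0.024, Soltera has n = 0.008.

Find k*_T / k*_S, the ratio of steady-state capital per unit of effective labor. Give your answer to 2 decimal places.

ratio ≈ 0.71

Steady-state k* = [s/(n + g + δ)]^(1/(1−α)), so the ratio is [ (s_T/(n + g + δ)_T) / (s_S/(n + g + δ)_S) ]^1.8868.
s_T/(n + g + δ)_T = 0.23/0.098 = 2.3469; s_S/(n + g + δ)_S = 0.23/0.082 = 2.8049.
Ratio = (2.3469/2.8049)^1.8868 = 0.8367^1.8868 ≈ 0.7143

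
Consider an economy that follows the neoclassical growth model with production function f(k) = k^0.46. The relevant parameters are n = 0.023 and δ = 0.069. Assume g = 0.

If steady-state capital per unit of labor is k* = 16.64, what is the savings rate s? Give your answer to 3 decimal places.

s ≈ 0.420

In steady state, investment equals break-even investment: s·k^α = (n + δ)·k.
So s / (n + δ) = (k*)^(1−α) = 16.64^0.54 = 4.5648.
Therefore s = 4.5648 × (n + δ) = 4.5648 × 0.092 = 0.4200.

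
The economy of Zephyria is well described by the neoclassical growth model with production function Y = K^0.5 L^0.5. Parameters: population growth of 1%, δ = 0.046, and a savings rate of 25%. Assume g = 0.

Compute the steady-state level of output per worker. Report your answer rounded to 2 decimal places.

In steady state, investment equals break-even investment: s·k^α = (n + δ)·k.
Dividing both sides by k: k^(1−α) = s / (n + δ).
k^0.5 = 0.25 / (0.010 + 0.046) = 0.25 / 0.056 = 4.4643
k* = 4.4643^(1/0.5) ≈ 19.9300
y* = (k*)^α = 19.9300^0.5 ≈ 4.4643

y* = 4.46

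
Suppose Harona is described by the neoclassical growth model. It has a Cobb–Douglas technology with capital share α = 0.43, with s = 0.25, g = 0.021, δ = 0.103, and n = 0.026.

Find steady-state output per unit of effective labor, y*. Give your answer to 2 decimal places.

At the steady state, Δk = 0, so s·k^α = (n + g + δ)·k.
Dividing both sides by k: k^(1−α) = s / (n + g + δ).
k^0.57 = 0.25 / (0.026 + 0.021 + 0.103) = 0.25 / 0.150 = 1.6667
k* = 1.6667^(1/0.57) ≈ 2.4503
y* = (k*)^α = 2.4503^0.43 ≈ 1.4702

y* = 1.47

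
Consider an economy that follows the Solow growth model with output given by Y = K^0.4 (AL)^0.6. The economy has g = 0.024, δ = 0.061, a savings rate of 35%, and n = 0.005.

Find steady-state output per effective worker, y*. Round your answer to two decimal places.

y* = 2.47

Steady state requires s·f(k) = (n + g + δ)·k, i.e. s·k^α = (n + g + δ)·k.
Rearranging, k^(1−α) = s / (n + g + δ).
k^0.6 = 0.35 / (0.005 + 0.024 + 0.061) = 0.35 / 0.090 = 3.8889
k* = 3.8889^(1/0.6) ≈ 9.6171
y* = (k*)^α = 9.6171^0.4 ≈ 2.4730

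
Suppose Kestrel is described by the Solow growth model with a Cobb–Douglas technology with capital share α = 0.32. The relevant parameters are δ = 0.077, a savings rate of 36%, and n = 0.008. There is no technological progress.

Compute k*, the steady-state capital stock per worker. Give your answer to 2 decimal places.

k* = 8.35

At the steady state, Δk = 0, so s·k^α = (n + δ)·k.
Rearranging, k^(1−α) = s / (n + δ).
k^0.68 = 0.36 / (0.008 + 0.077) = 0.36 / 0.085 = 4.2353
k* = 4.2353^(1/0.68) ≈ 8.3539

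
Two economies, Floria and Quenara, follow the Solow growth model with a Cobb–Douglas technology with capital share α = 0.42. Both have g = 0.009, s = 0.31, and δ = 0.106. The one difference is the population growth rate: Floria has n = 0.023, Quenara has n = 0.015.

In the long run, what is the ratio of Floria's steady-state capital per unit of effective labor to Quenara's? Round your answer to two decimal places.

ratio ≈ 0.90

Steady-state k* = [s/(n + g + δ)]^(1/(1−α)), so the ratio is [ (s_F/(n + g + δ)_F) / (s_Q/(n + g + δ)_Q) ]^1.7241.
s_F/(n + g + δ)_F = 0.31/0.138 = 2.2464; s_Q/(n + g + δ)_Q = 0.31/0.130 = 2.3846.
Ratio = (2.2464/2.3846)^1.7241 = 0.9420^1.7241 ≈ 0.9021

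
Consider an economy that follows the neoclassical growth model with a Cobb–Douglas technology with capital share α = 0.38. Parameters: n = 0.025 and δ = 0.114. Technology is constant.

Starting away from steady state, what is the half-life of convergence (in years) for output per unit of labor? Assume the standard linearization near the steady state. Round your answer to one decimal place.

half-life ≈ 8.0 years

Near the steady state the convergence rate is λ = (1 − α)(n + δ).
λ = (1 − 0.38) × 0.139 = 0.62 × 0.139 = 0.08618
Half-life = ln 2 / λ = 0.6931 / 0.08618 ≈ 8.04 years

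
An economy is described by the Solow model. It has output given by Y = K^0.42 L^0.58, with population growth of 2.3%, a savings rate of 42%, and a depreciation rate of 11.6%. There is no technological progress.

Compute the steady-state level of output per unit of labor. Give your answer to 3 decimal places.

In steady state, investment equals break-even investment: s·k^α = (n + δ)·k.
Rearranging, k^(1−α) = s / (n + δ).
k^0.58 = 0.42 / (0.023 + 0.116) = 0.42 / 0.139 = 3.0216
k* = 3.0216^(1/0.58) ≈ 6.7297
y* = (k*)^α = 6.7297^0.42 ≈ 2.2272

y* = 2.227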